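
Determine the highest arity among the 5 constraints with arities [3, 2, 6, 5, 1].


The arities are: 3, 2, 6, 5, 1.
Scan for the maximum value.
Maximum arity = 6.

6


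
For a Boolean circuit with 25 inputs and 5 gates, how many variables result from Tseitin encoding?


The Tseitin transformation introduces one auxiliary variable per gate.
Total variables = inputs + gates = 25 + 5 = 30.

30


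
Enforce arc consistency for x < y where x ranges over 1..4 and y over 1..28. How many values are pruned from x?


For the constraint x < y, x needs a supporting value in y's domain.
x can be at most 27 (one less than y's maximum).
Valid x values from domain: 4 out of 4.
Pruned = 4 - 4 = 0.

0


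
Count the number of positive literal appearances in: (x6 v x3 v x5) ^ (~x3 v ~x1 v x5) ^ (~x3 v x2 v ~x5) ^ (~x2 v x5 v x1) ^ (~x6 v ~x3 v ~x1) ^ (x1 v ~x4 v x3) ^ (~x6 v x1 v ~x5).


Scan each clause for unnegated literals.
Clause 1: 3 positive; Clause 2: 1 positive; Clause 3: 1 positive; Clause 4: 2 positive; Clause 5: 0 positive; Clause 6: 2 positive; Clause 7: 1 positive.
Total positive literal occurrences = 10.

10


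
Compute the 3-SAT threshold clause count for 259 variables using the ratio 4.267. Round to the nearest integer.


The 3-SAT phase transition occurs at approximately 4.267 clauses per variable.
m = 4.267 * 259 = 1105.153.
Rounded to nearest integer: 1105.

1105


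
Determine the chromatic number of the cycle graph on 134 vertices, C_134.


A cycle on an even number of vertices is bipartite: alternate two colors around the cycle.
Since 134 is even, two colors suffice, and at least two are needed because the graph has edges.
Chromatic number = 2.

2


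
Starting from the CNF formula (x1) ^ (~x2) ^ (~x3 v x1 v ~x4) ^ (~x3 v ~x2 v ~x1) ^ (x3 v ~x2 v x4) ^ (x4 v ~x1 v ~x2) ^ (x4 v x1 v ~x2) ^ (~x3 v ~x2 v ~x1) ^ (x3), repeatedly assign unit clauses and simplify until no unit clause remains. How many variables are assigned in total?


Unit propagation repeatedly assigns the literal in any unit clause, then simplifies.
Assignments in order: x1 = T, x2 = F, x3 = T.
No further unit clauses remain.
Total variables assigned = 3.

3


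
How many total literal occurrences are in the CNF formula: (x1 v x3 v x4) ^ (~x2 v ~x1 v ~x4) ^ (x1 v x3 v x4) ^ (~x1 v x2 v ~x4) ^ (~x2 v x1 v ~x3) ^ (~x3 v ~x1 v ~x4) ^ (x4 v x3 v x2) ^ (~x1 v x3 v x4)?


Clause lengths: 3, 3, 3, 3, 3, 3, 3, 3.
Sum = 3 + 3 + 3 + 3 + 3 + 3 + 3 + 3 = 24.

24


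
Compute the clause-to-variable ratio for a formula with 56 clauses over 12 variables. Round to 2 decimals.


Clause-to-variable ratio = clauses / variables.
56 / 12 = 4.67.

4.67


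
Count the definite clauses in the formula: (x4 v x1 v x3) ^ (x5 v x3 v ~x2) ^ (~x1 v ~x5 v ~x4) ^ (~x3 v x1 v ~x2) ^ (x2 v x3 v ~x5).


A definite clause has exactly one positive literal.
Clause 1: 3 positive -> not definite
Clause 2: 2 positive -> not definite
Clause 3: 0 positive -> not definite
Clause 4: 1 positive -> definite
Clause 5: 2 positive -> not definite
Definite clause count = 1.

1


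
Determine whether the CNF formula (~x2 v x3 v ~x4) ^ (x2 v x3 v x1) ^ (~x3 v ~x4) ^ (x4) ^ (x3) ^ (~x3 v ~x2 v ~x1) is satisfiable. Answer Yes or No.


Check all 16 possible truth assignments.
Number of satisfying assignments found: 0.
The formula is unsatisfiable.

No


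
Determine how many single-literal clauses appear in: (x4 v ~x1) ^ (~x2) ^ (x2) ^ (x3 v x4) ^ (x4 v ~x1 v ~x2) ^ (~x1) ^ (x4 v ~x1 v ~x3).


A unit clause contains exactly one literal.
Unit clauses found: (~x2), (x2), (~x1).
Count = 3.

3


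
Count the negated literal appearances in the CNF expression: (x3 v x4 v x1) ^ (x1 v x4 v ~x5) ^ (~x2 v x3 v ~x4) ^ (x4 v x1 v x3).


Scan each clause for negated literals.
Clause 1: 0 negative; Clause 2: 1 negative; Clause 3: 2 negative; Clause 4: 0 negative.
Total negative literal occurrences = 3.

3


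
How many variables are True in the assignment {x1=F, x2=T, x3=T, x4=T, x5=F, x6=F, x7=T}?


The weight is the number of variables assigned True.
True variables: x2, x3, x4, x7.
Weight = 4.

4


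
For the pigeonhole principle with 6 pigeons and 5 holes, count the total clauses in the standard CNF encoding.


The PHP encoding has two parts:
1) At-least-one-hole clauses: 6 (one per pigeon, each with 5 literals).
2) At-most-one-pigeon-per-hole clauses: 5 holes * C(6,2) = 5 * 15 = 75.
Total clauses = 6 + 75 = 81.

81


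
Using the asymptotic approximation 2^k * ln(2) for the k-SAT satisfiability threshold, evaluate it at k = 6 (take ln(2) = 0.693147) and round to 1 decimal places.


Using the asymptotic formula: threshold ~ 2^k * ln(2).
2^6 = 64.
64 * 0.693147 = 44.4.

44.4


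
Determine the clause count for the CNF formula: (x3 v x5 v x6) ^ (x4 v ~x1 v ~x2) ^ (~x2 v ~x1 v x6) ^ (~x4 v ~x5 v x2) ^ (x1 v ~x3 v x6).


Each group enclosed in parentheses joined by ^ is one clause.
Counting the conjuncts: 5 clauses.

5


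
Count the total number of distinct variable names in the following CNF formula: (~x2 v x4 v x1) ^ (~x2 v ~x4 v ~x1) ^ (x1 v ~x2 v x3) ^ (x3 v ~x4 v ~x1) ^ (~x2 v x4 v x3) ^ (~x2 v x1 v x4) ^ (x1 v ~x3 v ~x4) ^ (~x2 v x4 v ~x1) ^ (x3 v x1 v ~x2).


Identify each distinct variable in the formula.
Variables found: x1, x2, x3, x4.
Total distinct variables = 4.

4


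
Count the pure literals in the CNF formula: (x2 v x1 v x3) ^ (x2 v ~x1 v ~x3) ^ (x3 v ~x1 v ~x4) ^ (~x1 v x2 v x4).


A pure literal appears in only one polarity across all clauses.
Pure literals: x2 (positive only).
Count = 1.

1


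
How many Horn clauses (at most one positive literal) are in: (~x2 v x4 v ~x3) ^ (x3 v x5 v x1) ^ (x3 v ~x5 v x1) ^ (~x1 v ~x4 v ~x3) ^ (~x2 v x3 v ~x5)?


A Horn clause has at most one positive literal.
Clause 1: 1 positive lit(s) -> Horn
Clause 2: 3 positive lit(s) -> not Horn
Clause 3: 2 positive lit(s) -> not Horn
Clause 4: 0 positive lit(s) -> Horn
Clause 5: 1 positive lit(s) -> Horn
Total Horn clauses = 3.

3


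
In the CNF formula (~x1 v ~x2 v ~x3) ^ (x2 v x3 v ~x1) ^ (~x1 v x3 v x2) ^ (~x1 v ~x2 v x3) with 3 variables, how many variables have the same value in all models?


Find all satisfying assignments: 5 model(s).
Check which variables have the same value in every model.
No variable is fixed across all models.
Backbone size = 0.

0


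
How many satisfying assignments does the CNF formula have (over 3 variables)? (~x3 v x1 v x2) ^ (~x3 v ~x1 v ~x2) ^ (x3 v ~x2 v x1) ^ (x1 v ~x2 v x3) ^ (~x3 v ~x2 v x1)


Enumerate all 8 truth assignments over 3 variables.
Test each against every clause.
Satisfying assignments found: 4.

4


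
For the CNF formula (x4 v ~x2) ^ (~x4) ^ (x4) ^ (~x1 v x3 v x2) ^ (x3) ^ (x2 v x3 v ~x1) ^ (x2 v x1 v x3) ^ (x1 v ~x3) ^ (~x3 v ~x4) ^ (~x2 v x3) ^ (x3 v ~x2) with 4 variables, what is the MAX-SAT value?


Enumerate all 16 truth assignments.
For each, count how many of the 11 clauses are satisfied.
The formula is not fully satisfiable, so the maximum is below 11.
Maximum simultaneously satisfiable clauses = 10.

10


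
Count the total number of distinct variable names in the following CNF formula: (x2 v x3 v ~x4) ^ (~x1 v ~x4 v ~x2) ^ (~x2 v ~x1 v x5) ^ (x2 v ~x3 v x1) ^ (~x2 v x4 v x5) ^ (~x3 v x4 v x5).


Identify each distinct variable in the formula.
Variables found: x1, x2, x3, x4, x5.
Total distinct variables = 5.

5


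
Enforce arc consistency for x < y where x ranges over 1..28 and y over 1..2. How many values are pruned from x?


For the constraint x < y, x needs a supporting value in y's domain.
x can be at most 1 (one less than y's maximum).
Valid x values from domain: 1 out of 28.
Pruned = 28 - 1 = 27.

27


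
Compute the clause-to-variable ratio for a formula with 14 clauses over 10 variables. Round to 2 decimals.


Clause-to-variable ratio = clauses / variables.
14 / 10 = 1.4.

1.4


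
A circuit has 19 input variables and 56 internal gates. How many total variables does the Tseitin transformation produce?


The Tseitin transformation introduces one auxiliary variable per gate.
Total variables = inputs + gates = 19 + 56 = 75.

75


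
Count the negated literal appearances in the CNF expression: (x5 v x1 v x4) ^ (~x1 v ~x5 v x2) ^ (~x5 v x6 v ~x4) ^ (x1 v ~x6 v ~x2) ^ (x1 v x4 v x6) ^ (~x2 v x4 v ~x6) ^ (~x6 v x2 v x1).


Scan each clause for negated literals.
Clause 1: 0 negative; Clause 2: 2 negative; Clause 3: 2 negative; Clause 4: 2 negative; Clause 5: 0 negative; Clause 6: 2 negative; Clause 7: 1 negative.
Total negative literal occurrences = 9.

9


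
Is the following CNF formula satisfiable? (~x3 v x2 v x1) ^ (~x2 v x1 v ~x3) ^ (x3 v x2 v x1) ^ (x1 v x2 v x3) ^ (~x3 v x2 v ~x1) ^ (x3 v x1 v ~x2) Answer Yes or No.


Check all 8 possible truth assignments.
Number of satisfying assignments found: 3.
The formula is satisfiable.

Yes


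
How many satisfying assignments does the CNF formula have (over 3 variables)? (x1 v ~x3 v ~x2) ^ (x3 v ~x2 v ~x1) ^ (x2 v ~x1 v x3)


Enumerate all 8 truth assignments over 3 variables.
Test each against every clause.
Satisfying assignments found: 5.

5


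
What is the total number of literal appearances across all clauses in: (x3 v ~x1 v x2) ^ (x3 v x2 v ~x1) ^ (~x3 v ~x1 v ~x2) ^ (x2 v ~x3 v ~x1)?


Clause lengths: 3, 3, 3, 3.
Sum = 3 + 3 + 3 + 3 = 12.

12


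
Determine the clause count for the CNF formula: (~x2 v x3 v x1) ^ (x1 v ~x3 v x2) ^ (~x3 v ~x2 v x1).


Each group enclosed in parentheses joined by ^ is one clause.
Counting the conjuncts: 3 clauses.

3


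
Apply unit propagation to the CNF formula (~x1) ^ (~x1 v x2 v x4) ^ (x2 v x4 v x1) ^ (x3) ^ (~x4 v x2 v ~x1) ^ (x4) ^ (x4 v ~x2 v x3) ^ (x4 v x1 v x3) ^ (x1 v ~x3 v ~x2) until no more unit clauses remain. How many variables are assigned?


Unit propagation repeatedly assigns the literal in any unit clause, then simplifies.
Assignments in order: x1 = F, x3 = T, x4 = T, x2 = F.
No further unit clauses remain.
Total variables assigned = 4.

4


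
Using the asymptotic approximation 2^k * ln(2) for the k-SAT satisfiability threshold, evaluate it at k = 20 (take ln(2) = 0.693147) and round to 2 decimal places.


Using the asymptotic formula: threshold ~ 2^k * ln(2).
2^20 = 1048576.
1048576 * 0.693147 = 726817.31.

726817.31


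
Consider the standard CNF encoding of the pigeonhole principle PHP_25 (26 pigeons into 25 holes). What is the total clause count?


The PHP encoding has two parts:
1) At-least-one-hole clauses: 26 (one per pigeon, each with 25 literals).
2) At-most-one-pigeon-per-hole clauses: 25 holes * C(26,2) = 25 * 325 = 8125.
Total clauses = 26 + 8125 = 8151.

8151


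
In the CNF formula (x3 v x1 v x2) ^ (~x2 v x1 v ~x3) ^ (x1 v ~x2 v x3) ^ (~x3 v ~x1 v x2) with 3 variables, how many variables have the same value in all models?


Find all satisfying assignments: 4 model(s).
Check which variables have the same value in every model.
No variable is fixed across all models.
Backbone size = 0.

0


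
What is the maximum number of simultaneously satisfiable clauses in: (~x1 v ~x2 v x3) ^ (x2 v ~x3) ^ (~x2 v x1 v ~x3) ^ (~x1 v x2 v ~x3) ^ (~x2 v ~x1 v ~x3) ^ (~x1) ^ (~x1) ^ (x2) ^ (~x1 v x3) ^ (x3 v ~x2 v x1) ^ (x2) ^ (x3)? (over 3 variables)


Enumerate all 8 truth assignments.
For each, count how many of the 12 clauses are satisfied.
The formula is not fully satisfiable, so the maximum is below 12.
Maximum simultaneously satisfiable clauses = 11.

11


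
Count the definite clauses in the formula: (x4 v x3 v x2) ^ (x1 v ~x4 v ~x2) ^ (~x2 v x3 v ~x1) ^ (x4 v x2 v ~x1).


A definite clause has exactly one positive literal.
Clause 1: 3 positive -> not definite
Clause 2: 1 positive -> definite
Clause 3: 1 positive -> definite
Clause 4: 2 positive -> not definite
Definite clause count = 2.

2


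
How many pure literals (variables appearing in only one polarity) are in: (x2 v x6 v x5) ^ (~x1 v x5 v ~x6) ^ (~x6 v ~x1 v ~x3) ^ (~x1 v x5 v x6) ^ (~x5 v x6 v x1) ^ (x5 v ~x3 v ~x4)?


A pure literal appears in only one polarity across all clauses.
Pure literals: x2 (positive only), x3 (negative only), x4 (negative only).
Count = 3.

3


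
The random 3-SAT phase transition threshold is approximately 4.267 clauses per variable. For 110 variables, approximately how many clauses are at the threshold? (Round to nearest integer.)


The 3-SAT phase transition occurs at approximately 4.267 clauses per variable.
m = 4.267 * 110 = 469.37.
Rounded to nearest integer: 469.

469


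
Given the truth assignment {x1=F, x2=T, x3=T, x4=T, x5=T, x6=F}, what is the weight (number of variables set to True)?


The weight is the number of variables assigned True.
True variables: x2, x3, x4, x5.
Weight = 4.

4


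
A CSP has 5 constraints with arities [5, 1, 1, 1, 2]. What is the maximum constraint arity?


The arities are: 5, 1, 1, 1, 2.
Scan for the maximum value.
Maximum arity = 5.

5


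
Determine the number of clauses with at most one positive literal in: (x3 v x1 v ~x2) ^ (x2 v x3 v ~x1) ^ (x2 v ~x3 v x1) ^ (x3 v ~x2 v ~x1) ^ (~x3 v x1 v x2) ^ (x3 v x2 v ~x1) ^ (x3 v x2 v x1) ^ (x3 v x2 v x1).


A Horn clause has at most one positive literal.
Clause 1: 2 positive lit(s) -> not Horn
Clause 2: 2 positive lit(s) -> not Horn
Clause 3: 2 positive lit(s) -> not Horn
Clause 4: 1 positive lit(s) -> Horn
Clause 5: 2 positive lit(s) -> not Horn
Clause 6: 2 positive lit(s) -> not Horn
Clause 7: 3 positive lit(s) -> not Horn
Clause 8: 3 positive lit(s) -> not Horn
Total Horn clauses = 1.

1


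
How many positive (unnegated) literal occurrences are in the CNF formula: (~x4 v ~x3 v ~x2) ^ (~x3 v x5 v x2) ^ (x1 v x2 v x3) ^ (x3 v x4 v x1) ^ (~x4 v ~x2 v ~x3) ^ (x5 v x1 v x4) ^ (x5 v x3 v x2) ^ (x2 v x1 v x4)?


Scan each clause for unnegated literals.
Clause 1: 0 positive; Clause 2: 2 positive; Clause 3: 3 positive; Clause 4: 3 positive; Clause 5: 0 positive; Clause 6: 3 positive; Clause 7: 3 positive; Clause 8: 3 positive.
Total positive literal occurrences = 17.

17


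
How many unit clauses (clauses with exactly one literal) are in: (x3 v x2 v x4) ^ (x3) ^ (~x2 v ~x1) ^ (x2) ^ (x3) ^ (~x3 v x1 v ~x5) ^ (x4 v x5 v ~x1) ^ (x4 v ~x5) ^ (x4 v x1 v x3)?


A unit clause contains exactly one literal.
Unit clauses found: (x3), (x2), (x3).
Count = 3.

3


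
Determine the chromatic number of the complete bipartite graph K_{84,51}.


K_{84,51} is bipartite by definition: the two parts are independent sets, with every edge crossing between them.
Color all vertices in one part with color 1 and all vertices in the other part with color 2.
Since the graph has at least one edge, one color does not suffice.
Chromatic number = 2.

2


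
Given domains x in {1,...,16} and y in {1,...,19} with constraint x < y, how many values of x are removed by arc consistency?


For the constraint x < y, x needs a supporting value in y's domain.
x can be at most 18 (one less than y's maximum).
Valid x values from domain: 16 out of 16.
Pruned = 16 - 16 = 0.

0


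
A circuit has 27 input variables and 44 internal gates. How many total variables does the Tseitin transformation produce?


The Tseitin transformation introduces one auxiliary variable per gate.
Total variables = inputs + gates = 27 + 44 = 71.

71


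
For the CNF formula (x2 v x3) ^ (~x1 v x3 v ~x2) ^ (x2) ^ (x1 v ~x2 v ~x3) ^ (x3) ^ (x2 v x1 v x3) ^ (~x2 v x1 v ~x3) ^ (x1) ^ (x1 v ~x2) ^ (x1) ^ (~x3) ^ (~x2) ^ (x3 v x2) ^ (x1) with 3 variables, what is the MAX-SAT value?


Enumerate all 8 truth assignments.
For each, count how many of the 14 clauses are satisfied.
The formula is not fully satisfiable, so the maximum is below 14.
Maximum simultaneously satisfiable clauses = 12.

12


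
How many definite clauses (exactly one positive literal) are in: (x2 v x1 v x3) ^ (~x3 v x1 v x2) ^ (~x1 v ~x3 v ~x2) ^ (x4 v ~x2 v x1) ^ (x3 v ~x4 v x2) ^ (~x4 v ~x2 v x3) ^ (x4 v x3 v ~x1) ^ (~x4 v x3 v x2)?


A definite clause has exactly one positive literal.
Clause 1: 3 positive -> not definite
Clause 2: 2 positive -> not definite
Clause 3: 0 positive -> not definite
Clause 4: 2 positive -> not definite
Clause 5: 2 positive -> not definite
Clause 6: 1 positive -> definite
Clause 7: 2 positive -> not definite
Clause 8: 2 positive -> not definite
Definite clause count = 1.

1


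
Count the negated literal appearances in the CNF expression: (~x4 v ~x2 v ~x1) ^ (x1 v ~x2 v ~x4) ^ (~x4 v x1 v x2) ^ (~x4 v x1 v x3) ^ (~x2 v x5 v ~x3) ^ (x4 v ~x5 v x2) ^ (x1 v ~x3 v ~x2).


Scan each clause for negated literals.
Clause 1: 3 negative; Clause 2: 2 negative; Clause 3: 1 negative; Clause 4: 1 negative; Clause 5: 2 negative; Clause 6: 1 negative; Clause 7: 2 negative.
Total negative literal occurrences = 12.

12


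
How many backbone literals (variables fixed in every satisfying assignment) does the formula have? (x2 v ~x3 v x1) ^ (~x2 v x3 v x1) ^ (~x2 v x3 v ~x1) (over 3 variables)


Find all satisfying assignments: 5 model(s).
Check which variables have the same value in every model.
No variable is fixed across all models.
Backbone size = 0.

0


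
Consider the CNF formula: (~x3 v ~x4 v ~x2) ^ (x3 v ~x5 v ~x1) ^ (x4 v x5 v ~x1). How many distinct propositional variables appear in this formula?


Identify each distinct variable in the formula.
Variables found: x1, x2, x3, x4, x5.
Total distinct variables = 5.

5


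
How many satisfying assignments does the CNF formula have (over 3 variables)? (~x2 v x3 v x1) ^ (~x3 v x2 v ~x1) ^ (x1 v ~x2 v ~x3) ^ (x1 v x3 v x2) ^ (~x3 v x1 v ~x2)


Enumerate all 8 truth assignments over 3 variables.
Test each against every clause.
Satisfying assignments found: 4.

4


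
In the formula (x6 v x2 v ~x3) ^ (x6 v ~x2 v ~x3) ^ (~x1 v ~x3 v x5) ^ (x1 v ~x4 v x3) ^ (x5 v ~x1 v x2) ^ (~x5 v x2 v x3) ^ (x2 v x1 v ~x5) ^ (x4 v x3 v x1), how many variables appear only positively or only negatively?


A pure literal appears in only one polarity across all clauses.
Pure literals: x6 (positive only).
Count = 1.

1


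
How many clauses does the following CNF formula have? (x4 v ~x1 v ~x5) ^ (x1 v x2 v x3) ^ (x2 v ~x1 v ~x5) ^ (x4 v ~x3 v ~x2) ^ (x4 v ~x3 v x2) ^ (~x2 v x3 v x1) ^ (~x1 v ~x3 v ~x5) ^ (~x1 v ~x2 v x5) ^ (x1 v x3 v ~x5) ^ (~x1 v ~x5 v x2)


Each group enclosed in parentheses joined by ^ is one clause.
Counting the conjuncts: 10 clauses.

10


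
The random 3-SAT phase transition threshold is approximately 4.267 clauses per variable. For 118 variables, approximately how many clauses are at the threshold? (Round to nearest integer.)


The 3-SAT phase transition occurs at approximately 4.267 clauses per variable.
m = 4.267 * 118 = 503.506.
Rounded to nearest integer: 504.

504


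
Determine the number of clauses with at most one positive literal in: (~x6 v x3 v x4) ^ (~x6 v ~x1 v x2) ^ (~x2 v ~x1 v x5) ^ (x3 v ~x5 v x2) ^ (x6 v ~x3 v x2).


A Horn clause has at most one positive literal.
Clause 1: 2 positive lit(s) -> not Horn
Clause 2: 1 positive lit(s) -> Horn
Clause 3: 1 positive lit(s) -> Horn
Clause 4: 2 positive lit(s) -> not Horn
Clause 5: 2 positive lit(s) -> not Horn
Total Horn clauses = 2.

2


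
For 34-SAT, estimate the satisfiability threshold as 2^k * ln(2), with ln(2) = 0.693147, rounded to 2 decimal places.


Using the asymptotic formula: threshold ~ 2^k * ln(2).
2^34 = 17179869184.
17179869184 * 0.693147 = 11908174785.28.

11908174785.28


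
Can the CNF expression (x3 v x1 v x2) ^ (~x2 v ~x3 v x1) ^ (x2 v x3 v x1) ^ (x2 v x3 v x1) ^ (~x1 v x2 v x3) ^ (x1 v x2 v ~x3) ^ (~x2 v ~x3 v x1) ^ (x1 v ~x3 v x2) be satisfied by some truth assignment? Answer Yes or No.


Check all 8 possible truth assignments.
Number of satisfying assignments found: 4.
The formula is satisfiable.

Yes


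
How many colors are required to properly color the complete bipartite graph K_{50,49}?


K_{50,49} is bipartite by definition: the two parts are independent sets, with every edge crossing between them.
Color all vertices in one part with color 1 and all vertices in the other part with color 2.
Since the graph has at least one edge, one color does not suffice.
Chromatic number = 2.

2


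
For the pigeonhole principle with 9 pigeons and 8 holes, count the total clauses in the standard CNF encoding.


The PHP encoding has two parts:
1) At-least-one-hole clauses: 9 (one per pigeon, each with 8 literals).
2) At-most-one-pigeon-per-hole clauses: 8 holes * C(9,2) = 8 * 36 = 288.
Total clauses = 9 + 288 = 297.

297


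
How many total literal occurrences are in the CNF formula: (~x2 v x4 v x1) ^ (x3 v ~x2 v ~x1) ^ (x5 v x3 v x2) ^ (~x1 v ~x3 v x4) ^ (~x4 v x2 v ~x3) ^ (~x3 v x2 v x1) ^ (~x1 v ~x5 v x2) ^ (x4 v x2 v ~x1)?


Clause lengths: 3, 3, 3, 3, 3, 3, 3, 3.
Sum = 3 + 3 + 3 + 3 + 3 + 3 + 3 + 3 = 24.

24


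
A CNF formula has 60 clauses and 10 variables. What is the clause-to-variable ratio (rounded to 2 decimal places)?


Clause-to-variable ratio = clauses / variables.
60 / 10 = 6.0.

6.0


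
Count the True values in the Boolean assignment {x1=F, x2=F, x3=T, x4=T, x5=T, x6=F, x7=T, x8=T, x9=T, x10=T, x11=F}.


The weight is the number of variables assigned True.
True variables: x3, x4, x5, x7, x8, x9, x10.
Weight = 7.

7


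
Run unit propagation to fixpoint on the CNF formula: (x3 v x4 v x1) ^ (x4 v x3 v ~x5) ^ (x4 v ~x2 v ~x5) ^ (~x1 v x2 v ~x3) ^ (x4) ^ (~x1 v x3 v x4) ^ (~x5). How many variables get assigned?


Unit propagation repeatedly assigns the literal in any unit clause, then simplifies.
Assignments in order: x4 = T, x5 = F.
No further unit clauses remain.
Total variables assigned = 2.

2


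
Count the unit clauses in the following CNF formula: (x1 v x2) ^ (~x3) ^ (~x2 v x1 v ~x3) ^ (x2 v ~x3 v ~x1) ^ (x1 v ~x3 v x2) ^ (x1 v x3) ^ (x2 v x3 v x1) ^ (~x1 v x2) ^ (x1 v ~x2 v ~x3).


A unit clause contains exactly one literal.
Unit clauses found: (~x3).
Count = 1.

1


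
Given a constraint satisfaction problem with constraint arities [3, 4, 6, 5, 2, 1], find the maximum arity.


The arities are: 3, 4, 6, 5, 2, 1.
Scan for the maximum value.
Maximum arity = 6.

6


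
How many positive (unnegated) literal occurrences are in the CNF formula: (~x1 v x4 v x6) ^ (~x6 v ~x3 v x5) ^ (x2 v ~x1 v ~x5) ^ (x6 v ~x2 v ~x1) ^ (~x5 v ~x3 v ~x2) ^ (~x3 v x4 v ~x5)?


Scan each clause for unnegated literals.
Clause 1: 2 positive; Clause 2: 1 positive; Clause 3: 1 positive; Clause 4: 1 positive; Clause 5: 0 positive; Clause 6: 1 positive.
Total positive literal occurrences = 6.

6


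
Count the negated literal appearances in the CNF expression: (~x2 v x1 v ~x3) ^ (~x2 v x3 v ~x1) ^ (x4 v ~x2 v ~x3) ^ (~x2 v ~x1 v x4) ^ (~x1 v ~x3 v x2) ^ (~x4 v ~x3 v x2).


Scan each clause for negated literals.
Clause 1: 2 negative; Clause 2: 2 negative; Clause 3: 2 negative; Clause 4: 2 negative; Clause 5: 2 negative; Clause 6: 2 negative.
Total negative literal occurrences = 12.

12


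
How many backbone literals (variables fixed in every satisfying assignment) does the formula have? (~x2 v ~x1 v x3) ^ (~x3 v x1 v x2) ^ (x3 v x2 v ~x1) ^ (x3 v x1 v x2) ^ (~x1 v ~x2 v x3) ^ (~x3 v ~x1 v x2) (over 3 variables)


Find all satisfying assignments: 3 model(s).
Check which variables have the same value in every model.
Fixed variables: x2=T.
Backbone size = 1.

1


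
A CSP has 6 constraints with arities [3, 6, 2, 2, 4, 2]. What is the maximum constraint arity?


The arities are: 3, 6, 2, 2, 4, 2.
Scan for the maximum value.
Maximum arity = 6.

6


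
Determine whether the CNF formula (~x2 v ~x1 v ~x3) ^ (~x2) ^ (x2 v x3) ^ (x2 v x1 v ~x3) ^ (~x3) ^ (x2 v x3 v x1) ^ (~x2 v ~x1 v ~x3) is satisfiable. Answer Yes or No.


Check all 8 possible truth assignments.
Number of satisfying assignments found: 0.
The formula is unsatisfiable.

No


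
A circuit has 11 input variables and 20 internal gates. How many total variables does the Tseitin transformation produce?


The Tseitin transformation introduces one auxiliary variable per gate.
Total variables = inputs + gates = 11 + 20 = 31.

31


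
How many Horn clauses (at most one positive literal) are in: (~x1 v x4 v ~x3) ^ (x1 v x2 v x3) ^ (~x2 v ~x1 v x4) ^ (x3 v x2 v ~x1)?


A Horn clause has at most one positive literal.
Clause 1: 1 positive lit(s) -> Horn
Clause 2: 3 positive lit(s) -> not Horn
Clause 3: 1 positive lit(s) -> Horn
Clause 4: 2 positive lit(s) -> not Horn
Total Horn clauses = 2.

2


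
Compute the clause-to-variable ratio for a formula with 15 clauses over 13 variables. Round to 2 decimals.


Clause-to-variable ratio = clauses / variables.
15 / 13 = 1.15.

1.15


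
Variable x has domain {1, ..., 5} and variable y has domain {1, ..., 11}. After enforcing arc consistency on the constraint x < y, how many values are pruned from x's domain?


For the constraint x < y, x needs a supporting value in y's domain.
x can be at most 10 (one less than y's maximum).
Valid x values from domain: 5 out of 5.
Pruned = 5 - 5 = 0.

0


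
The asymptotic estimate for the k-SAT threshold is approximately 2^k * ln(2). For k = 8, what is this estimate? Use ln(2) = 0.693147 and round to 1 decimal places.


Using the asymptotic formula: threshold ~ 2^k * ln(2).
2^8 = 256.
256 * 0.693147 = 177.4.

177.4


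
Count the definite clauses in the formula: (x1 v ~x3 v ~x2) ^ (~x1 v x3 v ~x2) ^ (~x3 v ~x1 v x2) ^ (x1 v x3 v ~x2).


A definite clause has exactly one positive literal.
Clause 1: 1 positive -> definite
Clause 2: 1 positive -> definite
Clause 3: 1 positive -> definite
Clause 4: 2 positive -> not definite
Definite clause count = 3.

3


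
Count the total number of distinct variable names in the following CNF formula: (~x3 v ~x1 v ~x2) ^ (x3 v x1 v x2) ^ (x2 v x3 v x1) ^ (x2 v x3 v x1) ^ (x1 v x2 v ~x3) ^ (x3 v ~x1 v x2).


Identify each distinct variable in the formula.
Variables found: x1, x2, x3.
Total distinct variables = 3.

3


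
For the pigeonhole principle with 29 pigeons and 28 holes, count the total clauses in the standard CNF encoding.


The PHP encoding has two parts:
1) At-least-one-hole clauses: 29 (one per pigeon, each with 28 literals).
2) At-most-one-pigeon-per-hole clauses: 28 holes * C(29,2) = 28 * 406 = 11368.
Total clauses = 29 + 11368 = 11397.

11397


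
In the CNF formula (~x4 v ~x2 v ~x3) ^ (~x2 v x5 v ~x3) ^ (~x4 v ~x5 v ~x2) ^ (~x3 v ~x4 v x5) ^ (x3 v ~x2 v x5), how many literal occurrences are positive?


Scan each clause for unnegated literals.
Clause 1: 0 positive; Clause 2: 1 positive; Clause 3: 0 positive; Clause 4: 1 positive; Clause 5: 2 positive.
Total positive literal occurrences = 4.

4


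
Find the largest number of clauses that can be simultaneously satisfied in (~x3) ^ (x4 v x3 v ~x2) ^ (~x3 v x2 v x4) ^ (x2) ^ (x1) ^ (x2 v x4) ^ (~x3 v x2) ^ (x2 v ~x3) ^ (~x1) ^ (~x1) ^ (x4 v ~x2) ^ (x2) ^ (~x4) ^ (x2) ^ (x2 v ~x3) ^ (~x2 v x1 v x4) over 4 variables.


Enumerate all 16 truth assignments.
For each, count how many of the 16 clauses are satisfied.
The formula is not fully satisfiable, so the maximum is below 16.
Maximum simultaneously satisfiable clauses = 14.

14


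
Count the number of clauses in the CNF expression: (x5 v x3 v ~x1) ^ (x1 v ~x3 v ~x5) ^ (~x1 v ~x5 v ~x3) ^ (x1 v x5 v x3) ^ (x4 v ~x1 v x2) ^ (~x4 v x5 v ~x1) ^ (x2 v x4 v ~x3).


Each group enclosed in parentheses joined by ^ is one clause.
Counting the conjuncts: 7 clauses.

7


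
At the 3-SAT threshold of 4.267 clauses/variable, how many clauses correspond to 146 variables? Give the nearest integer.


The 3-SAT phase transition occurs at approximately 4.267 clauses per variable.
m = 4.267 * 146 = 622.982.
Rounded to nearest integer: 623.

623


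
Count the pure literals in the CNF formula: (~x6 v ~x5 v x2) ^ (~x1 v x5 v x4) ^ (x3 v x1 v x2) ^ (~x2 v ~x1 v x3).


A pure literal appears in only one polarity across all clauses.
Pure literals: x3 (positive only), x4 (positive only), x6 (negative only).
Count = 3.

3


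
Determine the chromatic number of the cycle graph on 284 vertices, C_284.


A cycle on an even number of vertices is bipartite: alternate two colors around the cycle.
Since 284 is even, two colors suffice, and at least two are needed because the graph has edges.
Chromatic number = 2.

2


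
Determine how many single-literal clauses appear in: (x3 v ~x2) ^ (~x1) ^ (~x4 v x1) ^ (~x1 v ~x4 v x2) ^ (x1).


A unit clause contains exactly one literal.
Unit clauses found: (~x1), (x1).
Count = 2.

2


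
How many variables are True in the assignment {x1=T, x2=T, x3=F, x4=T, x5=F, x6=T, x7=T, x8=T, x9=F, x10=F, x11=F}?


The weight is the number of variables assigned True.
True variables: x1, x2, x4, x6, x7, x8.
Weight = 6.

6


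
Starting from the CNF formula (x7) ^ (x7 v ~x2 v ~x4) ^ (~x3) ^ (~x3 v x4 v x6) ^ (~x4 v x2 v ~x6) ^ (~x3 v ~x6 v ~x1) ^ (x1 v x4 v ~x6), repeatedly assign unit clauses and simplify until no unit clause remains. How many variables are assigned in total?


Unit propagation repeatedly assigns the literal in any unit clause, then simplifies.
Assignments in order: x7 = T, x3 = F.
No further unit clauses remain.
Total variables assigned = 2.

2


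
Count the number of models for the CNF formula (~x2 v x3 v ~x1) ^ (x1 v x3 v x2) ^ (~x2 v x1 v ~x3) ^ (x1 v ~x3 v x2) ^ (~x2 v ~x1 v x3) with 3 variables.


Enumerate all 8 truth assignments over 3 variables.
Test each against every clause.
Satisfying assignments found: 4.

4


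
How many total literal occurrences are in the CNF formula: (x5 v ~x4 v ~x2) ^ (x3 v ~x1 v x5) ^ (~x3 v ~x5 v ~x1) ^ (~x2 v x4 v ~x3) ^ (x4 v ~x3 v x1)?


Clause lengths: 3, 3, 3, 3, 3.
Sum = 3 + 3 + 3 + 3 + 3 = 15.

15


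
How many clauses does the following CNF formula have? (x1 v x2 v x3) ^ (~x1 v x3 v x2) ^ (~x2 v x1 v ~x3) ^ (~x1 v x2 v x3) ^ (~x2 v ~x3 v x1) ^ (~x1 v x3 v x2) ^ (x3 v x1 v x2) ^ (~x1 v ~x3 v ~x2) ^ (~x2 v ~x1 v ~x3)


Each group enclosed in parentheses joined by ^ is one clause.
Counting the conjuncts: 9 clauses.

9


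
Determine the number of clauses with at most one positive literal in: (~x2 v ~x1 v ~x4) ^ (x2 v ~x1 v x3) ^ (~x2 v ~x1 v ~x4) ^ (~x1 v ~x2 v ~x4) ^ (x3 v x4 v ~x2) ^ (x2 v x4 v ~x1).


A Horn clause has at most one positive literal.
Clause 1: 0 positive lit(s) -> Horn
Clause 2: 2 positive lit(s) -> not Horn
Clause 3: 0 positive lit(s) -> Horn
Clause 4: 0 positive lit(s) -> Horn
Clause 5: 2 positive lit(s) -> not Horn
Clause 6: 2 positive lit(s) -> not Horn
Total Horn clauses = 3.

3


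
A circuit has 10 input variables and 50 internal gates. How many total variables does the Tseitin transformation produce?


The Tseitin transformation introduces one auxiliary variable per gate.
Total variables = inputs + gates = 10 + 50 = 60.

60


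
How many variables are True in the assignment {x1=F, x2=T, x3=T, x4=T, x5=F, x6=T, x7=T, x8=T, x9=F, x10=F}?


The weight is the number of variables assigned True.
True variables: x2, x3, x4, x6, x7, x8.
Weight = 6.

6


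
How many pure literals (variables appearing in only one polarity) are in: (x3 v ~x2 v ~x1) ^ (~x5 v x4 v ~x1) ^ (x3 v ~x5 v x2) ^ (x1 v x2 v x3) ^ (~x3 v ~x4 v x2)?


A pure literal appears in only one polarity across all clauses.
Pure literals: x5 (negative only).
Count = 1.

1


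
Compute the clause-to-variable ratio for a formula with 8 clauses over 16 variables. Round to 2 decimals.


Clause-to-variable ratio = clauses / variables.
8 / 16 = 0.5.

0.5


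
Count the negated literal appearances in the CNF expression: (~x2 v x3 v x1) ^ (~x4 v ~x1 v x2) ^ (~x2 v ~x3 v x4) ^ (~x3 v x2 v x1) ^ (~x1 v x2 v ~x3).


Scan each clause for negated literals.
Clause 1: 1 negative; Clause 2: 2 negative; Clause 3: 2 negative; Clause 4: 1 negative; Clause 5: 2 negative.
Total negative literal occurrences = 8.

8


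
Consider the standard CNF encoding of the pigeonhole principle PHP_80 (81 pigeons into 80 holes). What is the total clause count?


The PHP encoding has two parts:
1) At-least-one-hole clauses: 81 (one per pigeon, each with 80 literals).
2) At-most-one-pigeon-per-hole clauses: 80 holes * C(81,2) = 80 * 3240 = 259200.
Total clauses = 81 + 259200 = 259281.

259281


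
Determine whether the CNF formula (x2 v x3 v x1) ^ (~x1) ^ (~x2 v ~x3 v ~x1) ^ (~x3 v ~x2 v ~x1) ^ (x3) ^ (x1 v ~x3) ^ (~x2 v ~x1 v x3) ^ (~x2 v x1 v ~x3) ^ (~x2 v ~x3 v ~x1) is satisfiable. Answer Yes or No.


Check all 8 possible truth assignments.
Number of satisfying assignments found: 0.
The formula is unsatisfiable.

No


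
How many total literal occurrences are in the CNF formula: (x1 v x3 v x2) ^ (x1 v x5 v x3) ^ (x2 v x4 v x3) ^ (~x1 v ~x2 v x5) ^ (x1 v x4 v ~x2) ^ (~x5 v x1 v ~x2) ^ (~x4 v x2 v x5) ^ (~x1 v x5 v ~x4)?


Clause lengths: 3, 3, 3, 3, 3, 3, 3, 3.
Sum = 3 + 3 + 3 + 3 + 3 + 3 + 3 + 3 = 24.

24


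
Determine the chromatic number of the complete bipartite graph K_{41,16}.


K_{41,16} is bipartite by definition: the two parts are independent sets, with every edge crossing between them.
Color all vertices in one part with color 1 and all vertices in the other part with color 2.
Since the graph has at least one edge, one color does not suffice.
Chromatic number = 2.

2


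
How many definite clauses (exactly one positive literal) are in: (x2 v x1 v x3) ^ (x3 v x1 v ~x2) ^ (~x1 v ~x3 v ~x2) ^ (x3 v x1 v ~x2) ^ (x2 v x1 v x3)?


A definite clause has exactly one positive literal.
Clause 1: 3 positive -> not definite
Clause 2: 2 positive -> not definite
Clause 3: 0 positive -> not definite
Clause 4: 2 positive -> not definite
Clause 5: 3 positive -> not definite
Definite clause count = 0.

0


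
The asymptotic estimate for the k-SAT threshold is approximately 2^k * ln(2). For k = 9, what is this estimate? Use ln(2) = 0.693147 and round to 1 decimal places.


Using the asymptotic formula: threshold ~ 2^k * ln(2).
2^9 = 512.
512 * 0.693147 = 354.9.

354.9


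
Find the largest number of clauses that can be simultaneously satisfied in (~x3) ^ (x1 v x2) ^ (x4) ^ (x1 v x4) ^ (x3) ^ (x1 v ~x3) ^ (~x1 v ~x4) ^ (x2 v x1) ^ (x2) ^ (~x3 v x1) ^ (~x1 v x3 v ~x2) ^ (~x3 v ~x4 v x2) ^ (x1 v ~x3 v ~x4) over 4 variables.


Enumerate all 16 truth assignments.
For each, count how many of the 13 clauses are satisfied.
The formula is not fully satisfiable, so the maximum is below 13.
Maximum simultaneously satisfiable clauses = 12.

12


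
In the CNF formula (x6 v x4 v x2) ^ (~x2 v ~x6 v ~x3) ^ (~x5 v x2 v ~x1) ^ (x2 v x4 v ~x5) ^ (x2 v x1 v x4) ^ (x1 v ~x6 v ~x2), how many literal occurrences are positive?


Scan each clause for unnegated literals.
Clause 1: 3 positive; Clause 2: 0 positive; Clause 3: 1 positive; Clause 4: 2 positive; Clause 5: 3 positive; Clause 6: 1 positive.
Total positive literal occurrences = 10.

10


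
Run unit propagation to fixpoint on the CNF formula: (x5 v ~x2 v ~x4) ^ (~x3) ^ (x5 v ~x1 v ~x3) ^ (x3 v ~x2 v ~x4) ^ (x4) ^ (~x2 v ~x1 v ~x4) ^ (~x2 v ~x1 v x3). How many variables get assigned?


Unit propagation repeatedly assigns the literal in any unit clause, then simplifies.
Assignments in order: x3 = F, x4 = T, x2 = F.
No further unit clauses remain.
Total variables assigned = 3.

3


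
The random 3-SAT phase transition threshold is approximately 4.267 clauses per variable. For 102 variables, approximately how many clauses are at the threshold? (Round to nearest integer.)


The 3-SAT phase transition occurs at approximately 4.267 clauses per variable.
m = 4.267 * 102 = 435.234.
Rounded to nearest integer: 435.

435


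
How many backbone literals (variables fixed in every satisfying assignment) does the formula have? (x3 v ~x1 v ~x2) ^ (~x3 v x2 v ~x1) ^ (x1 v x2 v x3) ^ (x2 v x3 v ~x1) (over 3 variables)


Find all satisfying assignments: 4 model(s).
Check which variables have the same value in every model.
No variable is fixed across all models.
Backbone size = 0.

0


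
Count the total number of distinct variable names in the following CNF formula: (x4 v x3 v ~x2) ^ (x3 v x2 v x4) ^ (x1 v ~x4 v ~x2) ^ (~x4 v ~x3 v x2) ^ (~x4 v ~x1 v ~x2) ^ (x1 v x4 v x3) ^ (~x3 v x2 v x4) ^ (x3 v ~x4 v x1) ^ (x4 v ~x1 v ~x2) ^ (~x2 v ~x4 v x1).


Identify each distinct variable in the formula.
Variables found: x1, x2, x3, x4.
Total distinct variables = 4.

4


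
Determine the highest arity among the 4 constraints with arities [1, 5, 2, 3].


The arities are: 1, 5, 2, 3.
Scan for the maximum value.
Maximum arity = 5.

5


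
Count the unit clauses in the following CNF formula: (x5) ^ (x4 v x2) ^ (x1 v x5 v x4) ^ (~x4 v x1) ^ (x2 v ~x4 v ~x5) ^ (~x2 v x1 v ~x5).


A unit clause contains exactly one literal.
Unit clauses found: (x5).
Count = 1.

1


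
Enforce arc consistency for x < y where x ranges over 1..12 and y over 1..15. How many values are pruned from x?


For the constraint x < y, x needs a supporting value in y's domain.
x can be at most 14 (one less than y's maximum).
Valid x values from domain: 12 out of 12.
Pruned = 12 - 12 = 0.

0


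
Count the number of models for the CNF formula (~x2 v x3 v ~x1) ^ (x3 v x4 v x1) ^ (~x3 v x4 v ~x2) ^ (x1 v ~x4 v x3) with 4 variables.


Enumerate all 16 truth assignments over 4 variables.
Test each against every clause.
Satisfying assignments found: 8.

8


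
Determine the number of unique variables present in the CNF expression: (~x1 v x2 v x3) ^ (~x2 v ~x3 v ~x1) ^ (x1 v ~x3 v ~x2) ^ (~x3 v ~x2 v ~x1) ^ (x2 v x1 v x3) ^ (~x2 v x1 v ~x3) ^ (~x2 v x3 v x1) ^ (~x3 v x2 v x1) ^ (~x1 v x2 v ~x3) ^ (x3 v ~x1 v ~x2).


Identify each distinct variable in the formula.
Variables found: x1, x2, x3.
Total distinct variables = 3.

3


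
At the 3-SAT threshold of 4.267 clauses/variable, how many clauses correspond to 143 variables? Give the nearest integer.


The 3-SAT phase transition occurs at approximately 4.267 clauses per variable.
m = 4.267 * 143 = 610.181.
Rounded to nearest integer: 610.

610


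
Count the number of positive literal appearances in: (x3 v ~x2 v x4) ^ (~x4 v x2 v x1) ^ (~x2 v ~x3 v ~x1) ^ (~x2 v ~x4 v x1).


Scan each clause for unnegated literals.
Clause 1: 2 positive; Clause 2: 2 positive; Clause 3: 0 positive; Clause 4: 1 positive.
Total positive literal occurrences = 5.

5


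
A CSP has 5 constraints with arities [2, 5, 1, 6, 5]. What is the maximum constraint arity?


The arities are: 2, 5, 1, 6, 5.
Scan for the maximum value.
Maximum arity = 6.

6


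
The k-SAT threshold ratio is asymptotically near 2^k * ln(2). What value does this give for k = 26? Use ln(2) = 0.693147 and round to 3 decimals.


Using the asymptotic formula: threshold ~ 2^k * ln(2).
2^26 = 67108864.
67108864 * 0.693147 = 46516307.755.

46516307.755


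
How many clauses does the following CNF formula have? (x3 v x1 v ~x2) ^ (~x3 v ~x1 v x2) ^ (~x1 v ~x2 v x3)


Each group enclosed in parentheses joined by ^ is one clause.
Counting the conjuncts: 3 clauses.

3


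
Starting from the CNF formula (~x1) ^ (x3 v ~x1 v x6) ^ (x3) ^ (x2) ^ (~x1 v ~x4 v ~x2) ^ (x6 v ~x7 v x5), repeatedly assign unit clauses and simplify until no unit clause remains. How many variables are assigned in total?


Unit propagation repeatedly assigns the literal in any unit clause, then simplifies.
Assignments in order: x1 = F, x3 = T, x2 = T.
No further unit clauses remain.
Total variables assigned = 3.

3


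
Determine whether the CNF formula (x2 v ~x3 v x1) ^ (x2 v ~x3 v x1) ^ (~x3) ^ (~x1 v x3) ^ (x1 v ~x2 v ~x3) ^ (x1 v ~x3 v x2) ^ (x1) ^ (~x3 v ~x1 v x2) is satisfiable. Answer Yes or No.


Check all 8 possible truth assignments.
Number of satisfying assignments found: 0.
The formula is unsatisfiable.

No


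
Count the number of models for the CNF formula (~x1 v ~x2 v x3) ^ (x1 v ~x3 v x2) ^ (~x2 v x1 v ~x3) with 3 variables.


Enumerate all 8 truth assignments over 3 variables.
Test each against every clause.
Satisfying assignments found: 5.

5
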